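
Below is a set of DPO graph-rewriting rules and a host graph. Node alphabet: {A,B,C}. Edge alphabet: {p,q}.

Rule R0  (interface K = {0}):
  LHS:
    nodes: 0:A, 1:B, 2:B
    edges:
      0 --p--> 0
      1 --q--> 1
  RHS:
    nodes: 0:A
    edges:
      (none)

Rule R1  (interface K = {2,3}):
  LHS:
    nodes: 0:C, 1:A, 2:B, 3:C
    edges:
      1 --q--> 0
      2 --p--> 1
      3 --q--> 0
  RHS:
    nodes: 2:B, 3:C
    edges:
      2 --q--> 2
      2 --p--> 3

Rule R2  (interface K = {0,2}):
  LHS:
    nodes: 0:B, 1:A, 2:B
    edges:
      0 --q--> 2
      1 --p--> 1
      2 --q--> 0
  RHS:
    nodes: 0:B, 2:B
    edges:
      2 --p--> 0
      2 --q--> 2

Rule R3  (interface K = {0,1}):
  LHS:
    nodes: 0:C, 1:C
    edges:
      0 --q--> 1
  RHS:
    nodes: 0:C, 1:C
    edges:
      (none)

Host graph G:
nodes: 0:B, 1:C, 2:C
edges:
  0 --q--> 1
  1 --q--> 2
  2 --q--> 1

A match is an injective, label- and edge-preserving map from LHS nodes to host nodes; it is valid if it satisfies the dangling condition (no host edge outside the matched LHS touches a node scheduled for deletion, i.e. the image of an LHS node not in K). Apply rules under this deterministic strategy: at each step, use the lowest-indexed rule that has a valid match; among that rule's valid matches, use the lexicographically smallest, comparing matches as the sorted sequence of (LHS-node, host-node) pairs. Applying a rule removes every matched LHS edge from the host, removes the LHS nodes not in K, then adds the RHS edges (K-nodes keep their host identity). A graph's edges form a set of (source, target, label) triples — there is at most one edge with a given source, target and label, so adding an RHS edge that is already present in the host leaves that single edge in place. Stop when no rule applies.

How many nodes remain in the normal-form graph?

[0] host  ⇒  3 nodes, 3 edges  {0-q->1 1-q->2 2-q->1}
[1] R3 @ {0↦1, 1↦2}  ⇒  3 nodes, 2 edges  {0-q->1 2-q->1}
[2] R3 @ {0↦2, 1↦1}  ⇒  3 nodes, 1 edges  {0-q->1}
final graph: no rule applies after step 2
NF nodes: {0:B, 1:C, 2:C}

Answer: 3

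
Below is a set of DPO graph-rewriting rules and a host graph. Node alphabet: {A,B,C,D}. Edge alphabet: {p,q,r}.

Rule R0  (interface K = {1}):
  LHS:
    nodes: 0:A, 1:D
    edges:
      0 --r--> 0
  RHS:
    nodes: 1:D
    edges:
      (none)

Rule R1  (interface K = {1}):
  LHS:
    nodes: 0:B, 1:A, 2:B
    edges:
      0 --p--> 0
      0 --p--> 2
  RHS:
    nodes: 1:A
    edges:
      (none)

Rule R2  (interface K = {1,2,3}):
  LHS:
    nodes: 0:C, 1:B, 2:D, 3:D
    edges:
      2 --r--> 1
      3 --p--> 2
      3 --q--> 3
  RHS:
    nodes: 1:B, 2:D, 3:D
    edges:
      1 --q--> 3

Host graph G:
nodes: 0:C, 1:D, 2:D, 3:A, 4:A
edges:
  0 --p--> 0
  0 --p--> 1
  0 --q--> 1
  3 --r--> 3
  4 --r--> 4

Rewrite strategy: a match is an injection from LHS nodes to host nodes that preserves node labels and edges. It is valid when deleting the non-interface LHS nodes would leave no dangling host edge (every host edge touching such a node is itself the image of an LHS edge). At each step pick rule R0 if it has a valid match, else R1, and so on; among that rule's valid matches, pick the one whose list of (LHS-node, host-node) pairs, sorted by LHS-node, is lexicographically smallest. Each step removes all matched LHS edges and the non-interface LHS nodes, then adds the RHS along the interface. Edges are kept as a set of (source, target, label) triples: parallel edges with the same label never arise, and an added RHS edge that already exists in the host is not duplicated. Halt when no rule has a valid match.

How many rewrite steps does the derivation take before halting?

start.  V:5 E:5  edges: 0-p->0 0-p->1 0-q->1 3-r->3 4-r->4
1. fire R0 via {0↦3, 1↦1}  →  V:4 E:4  edges: 0-p->0 0-p->1 0-q->1 4-r->4
2. fire R0 via {0↦4, 1↦1}  →  V:3 E:3  edges: 0-p->0 0-p->1 0-q->1
final graph: no rule applies after step 2

Answer: 2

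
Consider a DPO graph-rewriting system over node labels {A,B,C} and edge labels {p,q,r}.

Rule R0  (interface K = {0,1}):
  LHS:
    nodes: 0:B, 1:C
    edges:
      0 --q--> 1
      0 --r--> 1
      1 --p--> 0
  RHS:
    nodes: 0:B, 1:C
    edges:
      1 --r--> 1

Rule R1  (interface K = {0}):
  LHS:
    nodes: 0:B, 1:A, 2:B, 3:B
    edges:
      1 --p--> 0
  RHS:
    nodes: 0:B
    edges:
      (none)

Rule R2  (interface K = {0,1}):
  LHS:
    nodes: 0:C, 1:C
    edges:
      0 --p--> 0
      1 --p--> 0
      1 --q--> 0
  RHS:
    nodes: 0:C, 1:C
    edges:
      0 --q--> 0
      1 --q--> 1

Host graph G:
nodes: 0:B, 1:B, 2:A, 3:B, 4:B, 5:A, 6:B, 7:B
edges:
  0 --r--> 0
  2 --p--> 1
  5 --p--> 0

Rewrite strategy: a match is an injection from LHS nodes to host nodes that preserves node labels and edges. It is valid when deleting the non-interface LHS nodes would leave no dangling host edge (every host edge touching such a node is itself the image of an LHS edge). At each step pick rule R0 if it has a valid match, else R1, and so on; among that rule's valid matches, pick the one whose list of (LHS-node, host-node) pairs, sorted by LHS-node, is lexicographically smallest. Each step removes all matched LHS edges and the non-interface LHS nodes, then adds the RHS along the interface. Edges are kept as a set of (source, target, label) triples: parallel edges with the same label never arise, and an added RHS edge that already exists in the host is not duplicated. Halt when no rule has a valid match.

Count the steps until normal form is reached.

Answer: 2

Rewrite trace:
start.  V:8 E:3  edges: 0-r->0 2-p->1 5-p->0
1. fire R1 via {0↦0, 1↦5, 2↦3, 3↦4}  →  V:5 E:2  edges: 0-r->0 2-p->1
2. fire R1 via {0↦1, 1↦2, 2↦6, 3↦7}  →  V:2 E:1  edges: 0-r->0
halt: no rule applies after step 2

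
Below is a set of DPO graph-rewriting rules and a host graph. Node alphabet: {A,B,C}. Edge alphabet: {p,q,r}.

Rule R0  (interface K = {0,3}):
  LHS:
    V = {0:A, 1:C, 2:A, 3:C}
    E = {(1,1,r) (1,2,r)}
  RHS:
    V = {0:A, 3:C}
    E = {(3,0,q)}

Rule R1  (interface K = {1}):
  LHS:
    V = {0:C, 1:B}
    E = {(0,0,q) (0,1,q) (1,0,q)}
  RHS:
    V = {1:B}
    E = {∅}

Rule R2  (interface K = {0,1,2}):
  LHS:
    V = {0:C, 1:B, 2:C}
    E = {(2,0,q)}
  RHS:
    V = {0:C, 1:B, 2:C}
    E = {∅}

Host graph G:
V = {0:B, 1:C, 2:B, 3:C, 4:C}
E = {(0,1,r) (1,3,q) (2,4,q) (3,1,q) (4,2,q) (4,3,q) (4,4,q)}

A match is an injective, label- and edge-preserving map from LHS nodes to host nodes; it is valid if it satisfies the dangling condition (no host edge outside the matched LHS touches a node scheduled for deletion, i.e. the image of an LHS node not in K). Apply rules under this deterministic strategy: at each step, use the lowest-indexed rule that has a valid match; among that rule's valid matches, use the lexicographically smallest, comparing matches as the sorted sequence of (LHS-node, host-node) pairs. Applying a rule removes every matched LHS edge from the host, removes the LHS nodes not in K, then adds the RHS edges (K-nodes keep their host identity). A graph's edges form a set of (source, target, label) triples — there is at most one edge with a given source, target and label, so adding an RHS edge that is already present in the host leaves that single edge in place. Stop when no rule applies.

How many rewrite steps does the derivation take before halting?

Answer: 4

Derivation:
[0] host  ⇒  5 nodes, 7 edges  {0-r->1 1-q->3 2-q->4 3-q->1 4-q->2 4-q->3 4-q->4}
[1] R2 @ {0↦1, 1↦0, 2↦3}  ⇒  5 nodes, 6 edges  {0-r->1 1-q->3 2-q->4 4-q->2 4-q->3 4-q->4}
[2] R2 @ {0↦3, 1↦0, 2↦1}  ⇒  5 nodes, 5 edges  {0-r->1 2-q->4 4-q->2 4-q->3 4-q->4}
[3] R2 @ {0↦3, 1↦0, 2↦4}  ⇒  5 nodes, 4 edges  {0-r->1 2-q->4 4-q->2 4-q->4}
[4] R1 @ {0↦4, 1↦2}  ⇒  4 nodes, 1 edges  {0-r->1}
normal form: no rule applies after step 4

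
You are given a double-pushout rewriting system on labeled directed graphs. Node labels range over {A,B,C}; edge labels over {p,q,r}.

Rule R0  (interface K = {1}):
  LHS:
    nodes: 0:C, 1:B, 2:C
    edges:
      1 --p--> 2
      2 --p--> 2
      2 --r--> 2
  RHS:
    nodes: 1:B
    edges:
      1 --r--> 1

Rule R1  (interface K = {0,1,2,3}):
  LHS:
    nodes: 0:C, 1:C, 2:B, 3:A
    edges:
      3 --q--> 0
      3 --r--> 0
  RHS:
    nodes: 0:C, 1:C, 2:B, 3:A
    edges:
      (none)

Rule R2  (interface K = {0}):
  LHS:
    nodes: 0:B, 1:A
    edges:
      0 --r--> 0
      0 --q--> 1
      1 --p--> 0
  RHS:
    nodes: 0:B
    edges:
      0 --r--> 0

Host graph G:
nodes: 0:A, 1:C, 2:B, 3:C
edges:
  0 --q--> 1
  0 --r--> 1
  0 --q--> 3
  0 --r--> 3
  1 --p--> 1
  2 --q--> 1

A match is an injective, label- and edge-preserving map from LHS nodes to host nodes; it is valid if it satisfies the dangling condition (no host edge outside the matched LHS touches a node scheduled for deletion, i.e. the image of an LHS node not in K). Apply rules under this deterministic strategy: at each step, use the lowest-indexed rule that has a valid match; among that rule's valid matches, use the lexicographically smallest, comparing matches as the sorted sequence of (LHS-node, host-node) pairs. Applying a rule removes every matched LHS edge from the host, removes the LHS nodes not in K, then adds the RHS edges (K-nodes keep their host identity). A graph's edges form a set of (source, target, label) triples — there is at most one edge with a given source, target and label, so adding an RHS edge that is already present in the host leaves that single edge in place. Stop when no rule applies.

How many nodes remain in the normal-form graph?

initial: |V|=4 |E|=6  E = 0-q->1 0-r->1 0-q->3 0-r->3 1-p->1 2-q->1
step 1: apply R1 at {0↦1, 1↦3, 2↦2, 3↦0}  → |V|=4 |E|=4  E = 0-q->3 0-r->3 1-p->1 2-q->1
step 2: apply R1 at {0↦3, 1↦1, 2↦2, 3↦0}  → |V|=4 |E|=2  E = 1-p->1 2-q->1
normal form: no rule applies after step 2
NF nodes: {0:A, 1:C, 2:B, 3:C}

Answer: 4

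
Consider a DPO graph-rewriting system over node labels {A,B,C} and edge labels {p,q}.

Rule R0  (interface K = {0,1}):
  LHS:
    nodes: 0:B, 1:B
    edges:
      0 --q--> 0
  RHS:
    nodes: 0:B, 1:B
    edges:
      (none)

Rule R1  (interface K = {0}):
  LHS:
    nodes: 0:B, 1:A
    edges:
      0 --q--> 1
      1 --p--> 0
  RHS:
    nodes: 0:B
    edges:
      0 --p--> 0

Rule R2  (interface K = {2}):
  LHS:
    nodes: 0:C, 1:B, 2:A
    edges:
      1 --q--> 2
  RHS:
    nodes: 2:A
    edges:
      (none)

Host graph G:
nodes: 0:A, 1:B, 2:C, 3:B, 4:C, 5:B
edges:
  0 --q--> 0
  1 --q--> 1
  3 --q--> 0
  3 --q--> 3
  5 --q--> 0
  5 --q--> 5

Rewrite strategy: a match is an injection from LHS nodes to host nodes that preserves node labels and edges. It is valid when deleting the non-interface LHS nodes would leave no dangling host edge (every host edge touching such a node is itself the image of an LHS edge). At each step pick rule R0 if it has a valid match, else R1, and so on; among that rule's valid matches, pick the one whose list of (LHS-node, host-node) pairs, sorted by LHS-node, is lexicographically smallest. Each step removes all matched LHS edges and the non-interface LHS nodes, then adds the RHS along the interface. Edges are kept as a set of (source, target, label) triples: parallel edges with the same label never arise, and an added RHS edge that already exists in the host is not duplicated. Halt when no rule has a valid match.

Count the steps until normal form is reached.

Answer: 5

Steps:
start.  V:6 E:6  edges: 0-q->0 1-q->1 3-q->0 3-q->3 5-q->0 5-q->5
1. fire R0 via {0↦1, 1↦3}  →  V:6 E:5  edges: 0-q->0 3-q->0 3-q->3 5-q->0 5-q->5
2. fire R0 via {0↦3, 1↦1}  →  V:6 E:4  edges: 0-q->0 3-q->0 5-q->0 5-q->5
3. fire R0 via {0↦5, 1↦1}  →  V:6 E:3  edges: 0-q->0 3-q->0 5-q->0
4. fire R2 via {0↦2, 1↦3, 2↦0}  →  V:4 E:2  edges: 0-q->0 5-q->0
5. fire R2 via {0↦4, 1↦5, 2↦0}  →  V:2 E:1  edges: 0-q->0
halt: no rule applies after step 5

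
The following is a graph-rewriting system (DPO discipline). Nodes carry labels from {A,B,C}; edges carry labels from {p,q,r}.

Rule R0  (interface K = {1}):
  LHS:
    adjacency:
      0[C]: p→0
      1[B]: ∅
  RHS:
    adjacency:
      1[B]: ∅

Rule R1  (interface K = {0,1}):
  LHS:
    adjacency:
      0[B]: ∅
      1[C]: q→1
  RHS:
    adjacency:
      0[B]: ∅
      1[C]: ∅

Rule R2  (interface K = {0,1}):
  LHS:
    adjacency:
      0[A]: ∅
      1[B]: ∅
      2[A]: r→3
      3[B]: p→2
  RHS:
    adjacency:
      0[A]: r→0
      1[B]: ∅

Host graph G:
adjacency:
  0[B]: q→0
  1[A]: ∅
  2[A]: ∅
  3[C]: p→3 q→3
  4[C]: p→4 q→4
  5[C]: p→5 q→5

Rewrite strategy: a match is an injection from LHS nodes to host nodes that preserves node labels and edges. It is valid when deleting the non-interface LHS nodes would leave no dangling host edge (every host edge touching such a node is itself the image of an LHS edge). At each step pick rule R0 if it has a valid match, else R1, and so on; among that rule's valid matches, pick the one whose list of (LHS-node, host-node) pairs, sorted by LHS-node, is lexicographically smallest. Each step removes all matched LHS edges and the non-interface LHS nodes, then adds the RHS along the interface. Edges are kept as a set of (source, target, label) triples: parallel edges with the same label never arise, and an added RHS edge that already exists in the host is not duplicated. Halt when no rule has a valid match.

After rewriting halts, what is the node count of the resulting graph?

Answer: 3

Rewrite trace:
[0] host  ⇒  6 nodes, 7 edges  {0-q->0 3-p->3 3-q->3 4-p->4 4-q->4 5-p->5 5-q->5}
[1] R1 @ {0↦0, 1↦3}  ⇒  6 nodes, 6 edges  {0-q->0 3-p->3 4-p->4 4-q->4 5-p->5 5-q->5}
[2] R0 @ {0↦3, 1↦0}  ⇒  5 nodes, 5 edges  {0-q->0 4-p->4 4-q->4 5-p->5 5-q->5}
[3] R1 @ {0↦0, 1↦4}  ⇒  5 nodes, 4 edges  {0-q->0 4-p->4 5-p->5 5-q->5}
[4] R0 @ {0↦4, 1↦0}  ⇒  4 nodes, 3 edges  {0-q->0 5-p->5 5-q->5}
[5] R1 @ {0↦0, 1↦5}  ⇒  4 nodes, 2 edges  {0-q->0 5-p->5}
[6] R0 @ {0↦5, 1↦0}  ⇒  3 nodes, 1 edges  {0-q->0}
final graph: no rule applies after step 6
NF nodes: {0:B, 1:A, 2:A}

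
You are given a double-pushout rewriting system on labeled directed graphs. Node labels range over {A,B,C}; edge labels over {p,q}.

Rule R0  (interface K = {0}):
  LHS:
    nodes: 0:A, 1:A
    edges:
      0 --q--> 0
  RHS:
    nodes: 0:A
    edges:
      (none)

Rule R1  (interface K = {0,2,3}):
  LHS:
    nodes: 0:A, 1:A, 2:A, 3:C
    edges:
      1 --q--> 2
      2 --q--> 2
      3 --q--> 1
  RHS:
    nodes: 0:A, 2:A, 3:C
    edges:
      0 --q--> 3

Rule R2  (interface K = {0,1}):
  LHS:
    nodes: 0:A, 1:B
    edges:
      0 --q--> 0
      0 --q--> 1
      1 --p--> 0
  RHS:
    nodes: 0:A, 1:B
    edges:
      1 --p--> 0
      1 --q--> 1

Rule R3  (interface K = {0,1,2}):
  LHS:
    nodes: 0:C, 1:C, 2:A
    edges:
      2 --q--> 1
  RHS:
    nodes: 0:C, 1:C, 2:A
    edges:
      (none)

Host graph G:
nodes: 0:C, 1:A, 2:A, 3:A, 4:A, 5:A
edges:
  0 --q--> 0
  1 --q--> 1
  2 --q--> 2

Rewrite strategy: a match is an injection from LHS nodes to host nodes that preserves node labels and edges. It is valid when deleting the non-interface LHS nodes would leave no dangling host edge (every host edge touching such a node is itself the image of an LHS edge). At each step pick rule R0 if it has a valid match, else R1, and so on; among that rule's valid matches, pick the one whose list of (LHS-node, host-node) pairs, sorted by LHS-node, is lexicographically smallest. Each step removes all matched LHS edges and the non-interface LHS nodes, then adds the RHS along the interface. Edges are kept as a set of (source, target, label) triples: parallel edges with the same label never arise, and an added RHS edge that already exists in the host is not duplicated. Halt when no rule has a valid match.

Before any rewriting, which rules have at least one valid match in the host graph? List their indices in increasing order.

R0: 6 valid matches — {0↦1, 1↦3}, {0↦1, 1↦4}, {0↦1, 1↦5} (+3 more)
R1: no valid match — LHS pattern not found
R2: no valid match — LHS pattern not found
R3: no valid match — LHS pattern not found

Answer: [R0]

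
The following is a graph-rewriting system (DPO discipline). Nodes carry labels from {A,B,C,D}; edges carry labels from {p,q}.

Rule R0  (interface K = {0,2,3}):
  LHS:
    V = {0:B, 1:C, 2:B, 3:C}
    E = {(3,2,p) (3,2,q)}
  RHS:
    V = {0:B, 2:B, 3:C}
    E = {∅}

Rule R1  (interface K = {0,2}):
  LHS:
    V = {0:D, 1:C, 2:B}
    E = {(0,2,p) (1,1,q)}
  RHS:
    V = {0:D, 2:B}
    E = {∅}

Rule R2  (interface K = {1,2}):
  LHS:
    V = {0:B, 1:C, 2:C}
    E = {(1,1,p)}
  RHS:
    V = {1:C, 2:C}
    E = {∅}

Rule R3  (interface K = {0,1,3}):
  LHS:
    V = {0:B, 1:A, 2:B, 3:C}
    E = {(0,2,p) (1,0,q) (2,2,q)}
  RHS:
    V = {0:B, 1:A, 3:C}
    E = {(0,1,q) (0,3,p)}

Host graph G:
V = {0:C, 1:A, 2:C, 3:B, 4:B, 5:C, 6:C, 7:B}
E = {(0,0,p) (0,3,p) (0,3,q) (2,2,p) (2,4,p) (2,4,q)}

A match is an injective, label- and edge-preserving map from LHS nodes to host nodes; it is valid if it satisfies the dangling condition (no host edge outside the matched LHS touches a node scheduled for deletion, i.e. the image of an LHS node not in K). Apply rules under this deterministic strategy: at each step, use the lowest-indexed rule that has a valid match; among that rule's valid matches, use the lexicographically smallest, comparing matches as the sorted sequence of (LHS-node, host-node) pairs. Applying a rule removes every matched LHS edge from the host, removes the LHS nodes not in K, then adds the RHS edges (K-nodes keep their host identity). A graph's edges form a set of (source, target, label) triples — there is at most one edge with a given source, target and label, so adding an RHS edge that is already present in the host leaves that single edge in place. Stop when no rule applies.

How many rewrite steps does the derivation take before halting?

Answer: 4

Derivation:
initial: |V|=8 |E|=6  E = 0-p->0 0-p->3 0-q->3 2-p->2 2-p->4 2-q->4
step 1: apply R0 at {0↦3, 1↦5, 2↦4, 3↦2}  → |V|=7 |E|=4  E = 0-p->0 0-p->3 0-q->3 2-p->2
step 2: apply R0 at {0↦4, 1↦6, 2↦3, 3↦0}  → |V|=6 |E|=2  E = 0-p->0 2-p->2
step 3: apply R2 at {0↦3, 1↦0, 2↦2}  → |V|=5 |E|=1  E = 2-p->2
step 4: apply R2 at {0↦4, 1↦2, 2↦0}  → |V|=4 |E|=0  E = ∅
halt: no rule applies after step 4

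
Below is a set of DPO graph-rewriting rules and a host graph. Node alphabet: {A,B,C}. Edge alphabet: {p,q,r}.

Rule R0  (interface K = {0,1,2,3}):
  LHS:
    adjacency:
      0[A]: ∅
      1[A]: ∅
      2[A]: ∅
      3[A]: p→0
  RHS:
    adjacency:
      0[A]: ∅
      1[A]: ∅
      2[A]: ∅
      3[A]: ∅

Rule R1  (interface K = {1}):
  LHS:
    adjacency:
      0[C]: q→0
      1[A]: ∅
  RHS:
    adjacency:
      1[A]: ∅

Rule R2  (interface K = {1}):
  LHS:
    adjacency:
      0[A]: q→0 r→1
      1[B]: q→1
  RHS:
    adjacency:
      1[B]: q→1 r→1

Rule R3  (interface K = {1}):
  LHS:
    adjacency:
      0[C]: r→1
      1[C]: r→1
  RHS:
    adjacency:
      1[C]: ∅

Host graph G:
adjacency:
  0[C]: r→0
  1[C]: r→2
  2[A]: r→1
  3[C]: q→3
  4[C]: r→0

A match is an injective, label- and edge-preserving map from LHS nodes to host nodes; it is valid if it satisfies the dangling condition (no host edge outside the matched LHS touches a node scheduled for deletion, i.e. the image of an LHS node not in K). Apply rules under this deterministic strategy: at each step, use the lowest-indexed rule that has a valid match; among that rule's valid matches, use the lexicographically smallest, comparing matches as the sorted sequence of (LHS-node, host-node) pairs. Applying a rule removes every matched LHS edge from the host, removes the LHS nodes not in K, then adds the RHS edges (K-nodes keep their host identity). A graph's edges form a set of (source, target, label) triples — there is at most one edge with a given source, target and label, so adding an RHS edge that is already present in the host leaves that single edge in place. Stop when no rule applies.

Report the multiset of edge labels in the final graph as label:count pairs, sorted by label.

[0] host  ⇒  5 nodes, 5 edges  {0-r->0 1-r->2 2-r->1 3-q->3 4-r->0}
[1] R1 @ {0↦3, 1↦2}  ⇒  4 nodes, 4 edges  {0-r->0 1-r->2 2-r->1 4-r->0}
[2] R3 @ {0↦4, 1↦0}  ⇒  3 nodes, 2 edges  {1-r->2 2-r->1}
halt: no rule applies after step 2
NF edges: [(1, 2, 'r'), (2, 1, 'r')]

Answer: r:2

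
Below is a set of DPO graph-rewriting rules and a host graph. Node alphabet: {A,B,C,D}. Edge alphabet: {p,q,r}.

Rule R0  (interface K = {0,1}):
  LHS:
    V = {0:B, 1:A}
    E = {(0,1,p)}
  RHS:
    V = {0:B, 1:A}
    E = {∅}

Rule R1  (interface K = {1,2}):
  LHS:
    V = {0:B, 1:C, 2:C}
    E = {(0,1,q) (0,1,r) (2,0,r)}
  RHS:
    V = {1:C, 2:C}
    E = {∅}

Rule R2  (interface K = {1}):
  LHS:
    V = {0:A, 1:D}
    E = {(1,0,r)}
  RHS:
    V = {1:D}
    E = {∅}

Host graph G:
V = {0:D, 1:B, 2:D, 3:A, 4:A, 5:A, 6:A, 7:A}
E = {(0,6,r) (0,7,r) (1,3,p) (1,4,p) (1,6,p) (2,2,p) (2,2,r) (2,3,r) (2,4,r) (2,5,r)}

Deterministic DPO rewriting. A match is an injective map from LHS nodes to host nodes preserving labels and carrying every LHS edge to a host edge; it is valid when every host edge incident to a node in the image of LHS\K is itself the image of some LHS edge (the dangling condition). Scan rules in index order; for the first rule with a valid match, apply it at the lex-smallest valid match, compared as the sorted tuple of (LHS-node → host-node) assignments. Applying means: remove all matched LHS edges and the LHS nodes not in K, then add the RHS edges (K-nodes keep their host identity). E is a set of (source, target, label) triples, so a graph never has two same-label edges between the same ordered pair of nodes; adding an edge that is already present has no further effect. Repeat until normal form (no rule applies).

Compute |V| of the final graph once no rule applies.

Answer: 3

Rewrite trace:
initial: |V|=8 |E|=10  E = 0-r->6 0-r->7 1-p->3 1-p->4 1-p->6 2-p->2 2-r->2 2-r->3 2-r->4 2-r->5
step 1: apply R0 at {0↦1, 1↦3}  → |V|=8 |E|=9  E = 0-r->6 0-r->7 1-p->4 1-p->6 2-p->2 2-r->2 2-r->3 2-r->4 2-r->5
step 2: apply R0 at {0↦1, 1↦4}  → |V|=8 |E|=8  E = 0-r->6 0-r->7 1-p->6 2-p->2 2-r->2 2-r->3 2-r->4 2-r->5
step 3: apply R0 at {0↦1, 1↦6}  → |V|=8 |E|=7  E = 0-r->6 0-r->7 2-p->2 2-r->2 2-r->3 2-r->4 2-r->5
step 4: apply R2 at {0↦3, 1↦2}  → |V|=7 |E|=6  E = 0-r->6 0-r->7 2-p->2 2-r->2 2-r->4 2-r->5
step 5: apply R2 at {0↦4, 1↦2}  → |V|=6 |E|=5  E = 0-r->6 0-r->7 2-p->2 2-r->2 2-r->5
step 6: apply R2 at {0↦5, 1↦2}  → |V|=5 |E|=4  E = 0-r->6 0-r->7 2-p->2 2-r->2
step 7: apply R2 at {0↦6, 1↦0}  → |V|=4 |E|=3  E = 0-r->7 2-p->2 2-r->2
step 8: apply R2 at {0↦7, 1↦0}  → |V|=3 |E|=2  E = 2-p->2 2-r->2
final graph: no rule applies after step 8
NF nodes: {0:D, 1:B, 2:D}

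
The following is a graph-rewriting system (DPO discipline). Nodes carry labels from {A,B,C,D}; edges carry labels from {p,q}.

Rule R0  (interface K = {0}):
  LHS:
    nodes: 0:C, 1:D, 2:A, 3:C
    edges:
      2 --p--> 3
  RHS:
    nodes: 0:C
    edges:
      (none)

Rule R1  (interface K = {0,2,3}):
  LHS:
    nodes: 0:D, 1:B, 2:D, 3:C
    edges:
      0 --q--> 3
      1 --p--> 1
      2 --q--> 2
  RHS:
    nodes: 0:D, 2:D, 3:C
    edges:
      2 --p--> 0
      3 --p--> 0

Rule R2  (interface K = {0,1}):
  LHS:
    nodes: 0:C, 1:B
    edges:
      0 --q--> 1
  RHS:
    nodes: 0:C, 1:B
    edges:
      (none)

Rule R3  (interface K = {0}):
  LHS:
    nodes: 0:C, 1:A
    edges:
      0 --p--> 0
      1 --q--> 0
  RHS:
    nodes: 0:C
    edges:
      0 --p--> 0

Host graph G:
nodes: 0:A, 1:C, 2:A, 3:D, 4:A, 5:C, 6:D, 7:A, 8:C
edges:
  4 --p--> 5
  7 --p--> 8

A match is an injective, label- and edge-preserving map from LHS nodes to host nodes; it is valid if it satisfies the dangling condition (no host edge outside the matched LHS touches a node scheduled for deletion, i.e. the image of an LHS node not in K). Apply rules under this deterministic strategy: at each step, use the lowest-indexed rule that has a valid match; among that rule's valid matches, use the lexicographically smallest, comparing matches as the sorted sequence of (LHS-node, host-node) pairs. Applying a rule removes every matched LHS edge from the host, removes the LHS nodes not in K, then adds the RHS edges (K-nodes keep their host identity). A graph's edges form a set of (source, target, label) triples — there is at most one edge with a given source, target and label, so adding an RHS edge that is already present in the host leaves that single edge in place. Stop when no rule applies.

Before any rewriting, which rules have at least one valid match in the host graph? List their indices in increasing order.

Answer: [R0]

Derivation:
R0: 8 valid matches — {0↦1, 1↦3, 2↦4, 3↦5}, {0↦1, 1↦3, 2↦7, 3↦8}, {0↦1, 1↦6, 2↦4, 3↦5} (+5 more)
R1: no valid match — LHS pattern not found
R2: no valid match — LHS pattern not found
R3: no valid match — LHS pattern not found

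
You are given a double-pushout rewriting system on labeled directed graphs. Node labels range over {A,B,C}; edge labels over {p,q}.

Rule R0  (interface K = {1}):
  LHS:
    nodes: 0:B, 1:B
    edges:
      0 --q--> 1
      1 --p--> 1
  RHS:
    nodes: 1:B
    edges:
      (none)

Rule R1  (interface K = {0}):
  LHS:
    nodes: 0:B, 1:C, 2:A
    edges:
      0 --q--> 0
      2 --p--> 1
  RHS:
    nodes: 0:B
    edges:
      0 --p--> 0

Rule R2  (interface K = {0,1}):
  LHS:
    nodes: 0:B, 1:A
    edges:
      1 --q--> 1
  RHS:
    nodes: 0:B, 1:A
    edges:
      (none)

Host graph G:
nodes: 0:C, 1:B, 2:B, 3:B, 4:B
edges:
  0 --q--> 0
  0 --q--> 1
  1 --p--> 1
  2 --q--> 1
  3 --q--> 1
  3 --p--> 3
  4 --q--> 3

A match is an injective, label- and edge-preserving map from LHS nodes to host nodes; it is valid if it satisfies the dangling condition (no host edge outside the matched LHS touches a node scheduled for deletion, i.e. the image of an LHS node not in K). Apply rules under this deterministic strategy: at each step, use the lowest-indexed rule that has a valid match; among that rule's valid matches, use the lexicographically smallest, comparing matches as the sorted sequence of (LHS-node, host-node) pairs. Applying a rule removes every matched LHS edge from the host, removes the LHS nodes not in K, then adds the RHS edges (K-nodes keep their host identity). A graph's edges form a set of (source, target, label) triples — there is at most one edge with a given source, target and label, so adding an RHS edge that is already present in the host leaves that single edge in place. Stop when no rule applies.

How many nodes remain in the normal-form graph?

initial: |V|=5 |E|=7  E = 0-q->0 0-q->1 1-p->1 2-q->1 3-q->1 3-p->3 4-q->3
step 1: apply R0 at {0↦2, 1↦1}  → |V|=4 |E|=5  E = 0-q->0 0-q->1 3-q->1 3-p->3 4-q->3
step 2: apply R0 at {0↦4, 1↦3}  → |V|=3 |E|=3  E = 0-q->0 0-q->1 3-q->1
final graph: no rule applies after step 2
NF nodes: {0:C, 1:B, 3:B}

Answer: 3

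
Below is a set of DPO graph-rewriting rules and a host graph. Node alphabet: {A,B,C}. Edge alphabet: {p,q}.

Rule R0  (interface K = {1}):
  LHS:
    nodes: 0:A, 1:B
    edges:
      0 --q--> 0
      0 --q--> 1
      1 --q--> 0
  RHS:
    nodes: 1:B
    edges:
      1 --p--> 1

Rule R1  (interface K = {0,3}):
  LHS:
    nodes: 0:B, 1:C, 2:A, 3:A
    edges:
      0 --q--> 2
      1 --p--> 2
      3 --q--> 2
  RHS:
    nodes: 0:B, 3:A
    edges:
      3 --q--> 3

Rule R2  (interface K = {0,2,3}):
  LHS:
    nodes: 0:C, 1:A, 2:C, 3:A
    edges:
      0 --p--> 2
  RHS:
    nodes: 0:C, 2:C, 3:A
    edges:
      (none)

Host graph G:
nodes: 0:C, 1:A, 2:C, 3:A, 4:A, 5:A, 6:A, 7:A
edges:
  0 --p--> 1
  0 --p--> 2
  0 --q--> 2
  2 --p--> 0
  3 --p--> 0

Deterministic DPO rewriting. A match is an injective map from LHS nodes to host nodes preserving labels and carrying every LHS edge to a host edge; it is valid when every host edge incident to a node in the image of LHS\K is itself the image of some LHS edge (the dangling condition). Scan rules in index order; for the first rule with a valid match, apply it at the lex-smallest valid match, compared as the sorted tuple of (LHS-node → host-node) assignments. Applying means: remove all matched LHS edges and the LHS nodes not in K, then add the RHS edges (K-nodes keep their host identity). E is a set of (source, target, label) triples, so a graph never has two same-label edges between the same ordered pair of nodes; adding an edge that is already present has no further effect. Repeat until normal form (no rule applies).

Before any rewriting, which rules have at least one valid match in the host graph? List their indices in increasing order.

Answer: [R2]

Steps:
R0: no valid match — LHS pattern not found
R1: no valid match — LHS pattern not found
R2: 40 valid matches — {0↦0, 1↦4, 2↦2, 3↦1}, {0↦0, 1↦4, 2↦2, 3↦3}, {0↦0, 1↦4, 2↦2, 3↦5} (+37 more)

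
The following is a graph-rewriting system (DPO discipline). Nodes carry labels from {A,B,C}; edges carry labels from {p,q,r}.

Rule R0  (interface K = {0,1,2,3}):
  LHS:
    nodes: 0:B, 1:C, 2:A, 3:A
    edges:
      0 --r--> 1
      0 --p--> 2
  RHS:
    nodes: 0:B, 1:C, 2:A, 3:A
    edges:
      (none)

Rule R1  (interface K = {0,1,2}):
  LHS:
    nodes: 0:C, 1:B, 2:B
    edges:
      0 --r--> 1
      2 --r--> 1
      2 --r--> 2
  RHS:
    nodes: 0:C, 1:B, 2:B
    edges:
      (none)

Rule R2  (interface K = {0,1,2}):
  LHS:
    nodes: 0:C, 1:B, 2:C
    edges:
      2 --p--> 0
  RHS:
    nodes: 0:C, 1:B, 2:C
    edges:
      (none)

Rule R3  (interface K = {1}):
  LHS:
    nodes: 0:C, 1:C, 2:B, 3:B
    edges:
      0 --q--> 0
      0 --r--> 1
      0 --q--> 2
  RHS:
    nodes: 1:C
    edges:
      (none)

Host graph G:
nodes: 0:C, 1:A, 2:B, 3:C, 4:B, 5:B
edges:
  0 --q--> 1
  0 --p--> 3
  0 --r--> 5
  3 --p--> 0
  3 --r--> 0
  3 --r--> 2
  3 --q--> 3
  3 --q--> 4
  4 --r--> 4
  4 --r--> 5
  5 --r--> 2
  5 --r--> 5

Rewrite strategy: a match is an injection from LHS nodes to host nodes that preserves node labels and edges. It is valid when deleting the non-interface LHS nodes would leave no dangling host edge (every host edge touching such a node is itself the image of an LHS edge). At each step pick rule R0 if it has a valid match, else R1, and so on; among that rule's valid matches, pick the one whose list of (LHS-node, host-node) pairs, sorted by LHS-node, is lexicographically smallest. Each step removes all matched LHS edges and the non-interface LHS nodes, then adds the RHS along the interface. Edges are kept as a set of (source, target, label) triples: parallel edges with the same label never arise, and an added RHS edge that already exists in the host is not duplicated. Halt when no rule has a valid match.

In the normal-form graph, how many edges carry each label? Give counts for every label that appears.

[0] host  ⇒  6 nodes, 12 edges  {0-q->1 0-p->3 0-r->5 3-p->0 3-r->0 3-r->2 3-q->3 3-q->4 4-r->4 4-r->5 5-r->2 5-r->5}
[1] R1 @ {0↦0, 1↦5, 2↦4}  ⇒  6 nodes, 9 edges  {0-q->1 0-p->3 3-p->0 3-r->0 3-r->2 3-q->3 3-q->4 5-r->2 5-r->5}
[2] R1 @ {0↦3, 1↦2, 2↦5}  ⇒  6 nodes, 6 edges  {0-q->1 0-p->3 3-p->0 3-r->0 3-q->3 3-q->4}
[3] R2 @ {0↦0, 1↦2, 2↦3}  ⇒  6 nodes, 5 edges  {0-q->1 0-p->3 3-r->0 3-q->3 3-q->4}
[4] R2 @ {0↦3, 1↦2, 2↦0}  ⇒  6 nodes, 4 edges  {0-q->1 3-r->0 3-q->3 3-q->4}
[5] R3 @ {0↦3, 1↦0, 2↦4, 3↦2}  ⇒  3 nodes, 1 edges  {0-q->1}
final graph: no rule applies after step 5
NF edges: [(0, 1, 'q')]

Answer: q:1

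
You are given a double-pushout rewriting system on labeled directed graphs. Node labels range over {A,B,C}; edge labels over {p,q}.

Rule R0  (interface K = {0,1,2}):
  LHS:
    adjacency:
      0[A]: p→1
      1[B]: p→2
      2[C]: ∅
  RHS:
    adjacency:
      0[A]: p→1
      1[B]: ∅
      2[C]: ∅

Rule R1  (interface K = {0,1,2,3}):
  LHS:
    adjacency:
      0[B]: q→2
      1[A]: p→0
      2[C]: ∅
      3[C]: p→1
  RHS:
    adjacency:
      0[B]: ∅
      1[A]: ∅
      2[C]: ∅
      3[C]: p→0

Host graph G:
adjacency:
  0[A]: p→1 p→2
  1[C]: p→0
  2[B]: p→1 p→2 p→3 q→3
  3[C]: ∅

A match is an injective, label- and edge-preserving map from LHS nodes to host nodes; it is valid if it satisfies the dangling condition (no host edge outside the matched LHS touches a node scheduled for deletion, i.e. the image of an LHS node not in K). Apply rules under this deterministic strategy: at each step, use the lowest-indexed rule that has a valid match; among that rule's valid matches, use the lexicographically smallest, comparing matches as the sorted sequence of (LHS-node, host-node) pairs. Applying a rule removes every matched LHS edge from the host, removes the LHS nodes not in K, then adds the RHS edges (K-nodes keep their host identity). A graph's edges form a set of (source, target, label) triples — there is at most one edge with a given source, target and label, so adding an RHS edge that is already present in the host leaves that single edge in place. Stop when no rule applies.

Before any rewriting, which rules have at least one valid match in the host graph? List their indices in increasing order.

R0: 2 valid matches — {0↦0, 1↦2, 2↦1}, {0↦0, 1↦2, 2↦3}
R1: 1 valid match — {0↦2, 1↦0, 2↦3, 3↦1}

Answer: [R0,R1]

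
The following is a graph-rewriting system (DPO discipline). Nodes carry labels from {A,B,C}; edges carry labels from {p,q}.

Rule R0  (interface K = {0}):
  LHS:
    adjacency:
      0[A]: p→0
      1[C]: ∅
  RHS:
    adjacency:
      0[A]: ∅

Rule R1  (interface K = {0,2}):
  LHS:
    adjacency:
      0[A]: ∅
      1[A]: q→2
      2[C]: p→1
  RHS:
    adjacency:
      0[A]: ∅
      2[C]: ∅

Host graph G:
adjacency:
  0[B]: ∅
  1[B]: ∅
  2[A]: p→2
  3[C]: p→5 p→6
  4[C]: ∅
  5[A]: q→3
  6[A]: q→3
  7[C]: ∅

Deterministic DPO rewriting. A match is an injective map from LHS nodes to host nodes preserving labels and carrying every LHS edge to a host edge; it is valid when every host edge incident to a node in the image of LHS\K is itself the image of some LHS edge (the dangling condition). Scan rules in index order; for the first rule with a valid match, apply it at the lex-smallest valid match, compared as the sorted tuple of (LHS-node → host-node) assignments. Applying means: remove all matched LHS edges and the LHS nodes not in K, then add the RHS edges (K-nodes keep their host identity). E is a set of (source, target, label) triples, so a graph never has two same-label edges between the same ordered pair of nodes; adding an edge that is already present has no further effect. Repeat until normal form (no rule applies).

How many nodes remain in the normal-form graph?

start.  V:8 E:5  edges: 2-p->2 3-p->5 3-p->6 5-q->3 6-q->3
1. fire R0 via {0↦2, 1↦4}  →  V:7 E:4  edges: 3-p->5 3-p->6 5-q->3 6-q->3
2. fire R1 via {0↦2, 1↦5, 2↦3}  →  V:6 E:2  edges: 3-p->6 6-q->3
3. fire R1 via {0↦2, 1↦6, 2↦3}  →  V:5 E:0  edges: ∅
halt: no rule applies after step 3
NF nodes: {0:B, 1:B, 2:A, 3:C, 7:C}

Answer: 5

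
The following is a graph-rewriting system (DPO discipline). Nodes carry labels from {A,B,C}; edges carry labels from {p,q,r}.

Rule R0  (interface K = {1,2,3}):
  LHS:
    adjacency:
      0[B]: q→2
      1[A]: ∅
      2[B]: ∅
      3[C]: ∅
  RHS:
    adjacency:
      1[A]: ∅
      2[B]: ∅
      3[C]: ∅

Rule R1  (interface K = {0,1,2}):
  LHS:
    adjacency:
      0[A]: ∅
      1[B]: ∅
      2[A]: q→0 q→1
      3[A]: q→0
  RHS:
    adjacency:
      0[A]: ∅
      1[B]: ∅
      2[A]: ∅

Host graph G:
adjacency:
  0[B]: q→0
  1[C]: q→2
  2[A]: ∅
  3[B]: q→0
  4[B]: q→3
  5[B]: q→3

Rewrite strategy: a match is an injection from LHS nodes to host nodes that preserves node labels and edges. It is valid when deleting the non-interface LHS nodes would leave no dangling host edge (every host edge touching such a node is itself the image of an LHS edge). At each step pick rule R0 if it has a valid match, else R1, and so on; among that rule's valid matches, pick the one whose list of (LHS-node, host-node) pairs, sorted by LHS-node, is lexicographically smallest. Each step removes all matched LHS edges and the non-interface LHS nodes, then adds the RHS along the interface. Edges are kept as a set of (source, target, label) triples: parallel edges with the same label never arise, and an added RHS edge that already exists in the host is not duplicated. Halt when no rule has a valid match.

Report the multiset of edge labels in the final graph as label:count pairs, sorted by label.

[0] host  ⇒  6 nodes, 5 edges  {0-q->0 1-q->2 3-q->0 4-q->3 5-q->3}
[1] R0 @ {0↦4, 1↦2, 2↦3, 3↦1}  ⇒  5 nodes, 4 edges  {0-q->0 1-q->2 3-q->0 5-q->3}
[2] R0 @ {0↦5, 1↦2, 2↦3, 3↦1}  ⇒  4 nodes, 3 edges  {0-q->0 1-q->2 3-q->0}
[3] R0 @ {0↦3, 1↦2, 2↦0, 3↦1}  ⇒  3 nodes, 2 edges  {0-q->0 1-q->2}
normal form: no rule applies after step 3
NF edges: [(0, 0, 'q'), (1, 2, 'q')]

Answer: q:2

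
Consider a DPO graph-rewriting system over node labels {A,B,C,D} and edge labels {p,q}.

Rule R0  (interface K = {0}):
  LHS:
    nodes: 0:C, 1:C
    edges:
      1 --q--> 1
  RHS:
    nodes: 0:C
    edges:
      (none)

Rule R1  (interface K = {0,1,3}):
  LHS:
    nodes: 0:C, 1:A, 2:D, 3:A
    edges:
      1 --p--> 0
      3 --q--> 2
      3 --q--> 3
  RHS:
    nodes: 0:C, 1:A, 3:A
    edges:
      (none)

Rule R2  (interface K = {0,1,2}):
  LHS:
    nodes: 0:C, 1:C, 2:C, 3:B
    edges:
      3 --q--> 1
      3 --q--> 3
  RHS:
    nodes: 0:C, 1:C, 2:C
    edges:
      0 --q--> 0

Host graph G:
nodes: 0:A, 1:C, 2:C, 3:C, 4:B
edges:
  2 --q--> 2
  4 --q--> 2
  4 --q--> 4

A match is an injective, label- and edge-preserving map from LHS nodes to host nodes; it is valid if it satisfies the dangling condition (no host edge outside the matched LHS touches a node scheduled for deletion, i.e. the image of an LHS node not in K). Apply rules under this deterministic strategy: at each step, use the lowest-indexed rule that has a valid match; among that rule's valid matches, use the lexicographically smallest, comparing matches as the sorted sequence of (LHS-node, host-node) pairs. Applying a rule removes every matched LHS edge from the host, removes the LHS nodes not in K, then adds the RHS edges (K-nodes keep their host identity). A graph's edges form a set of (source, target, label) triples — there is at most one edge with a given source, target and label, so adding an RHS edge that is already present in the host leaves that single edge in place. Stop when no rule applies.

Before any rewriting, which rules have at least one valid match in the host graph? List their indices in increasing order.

Answer: [R2]

Steps:
R0: no valid match — 2 raw matches, all fail dangling condition
R1: no valid match — LHS pattern not found
R2: 2 valid matches — {0↦1, 1↦2, 2↦3, 3↦4}, {0↦3, 1↦2, 2↦1, 3↦4}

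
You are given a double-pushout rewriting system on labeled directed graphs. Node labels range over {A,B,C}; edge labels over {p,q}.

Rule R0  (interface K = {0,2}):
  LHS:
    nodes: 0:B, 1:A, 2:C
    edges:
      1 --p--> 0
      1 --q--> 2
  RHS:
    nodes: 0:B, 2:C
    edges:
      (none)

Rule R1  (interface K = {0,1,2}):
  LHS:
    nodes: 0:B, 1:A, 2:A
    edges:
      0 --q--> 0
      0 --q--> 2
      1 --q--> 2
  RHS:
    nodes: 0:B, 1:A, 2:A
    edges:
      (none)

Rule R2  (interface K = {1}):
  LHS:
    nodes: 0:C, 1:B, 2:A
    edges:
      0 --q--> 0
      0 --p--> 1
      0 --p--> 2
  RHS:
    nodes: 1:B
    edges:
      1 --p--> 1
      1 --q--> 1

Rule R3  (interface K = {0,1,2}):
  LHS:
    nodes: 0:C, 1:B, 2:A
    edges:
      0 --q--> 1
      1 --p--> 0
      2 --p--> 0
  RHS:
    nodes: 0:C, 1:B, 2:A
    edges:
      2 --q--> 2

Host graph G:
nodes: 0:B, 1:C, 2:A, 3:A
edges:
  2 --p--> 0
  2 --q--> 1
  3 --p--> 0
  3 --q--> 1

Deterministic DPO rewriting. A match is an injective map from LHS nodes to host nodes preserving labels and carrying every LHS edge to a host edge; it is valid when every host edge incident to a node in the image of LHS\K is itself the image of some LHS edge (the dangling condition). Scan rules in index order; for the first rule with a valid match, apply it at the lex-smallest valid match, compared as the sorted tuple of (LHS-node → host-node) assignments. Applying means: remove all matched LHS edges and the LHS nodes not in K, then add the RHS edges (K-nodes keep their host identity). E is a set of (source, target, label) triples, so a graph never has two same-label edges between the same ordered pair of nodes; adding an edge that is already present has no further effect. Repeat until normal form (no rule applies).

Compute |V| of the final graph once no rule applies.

start.  V:4 E:4  edges: 2-p->0 2-q->1 3-p->0 3-q->1
1. fire R0 via {0↦0, 1↦2, 2↦1}  →  V:3 E:2  edges: 3-p->0 3-q->1
2. fire R0 via {0↦0, 1↦3, 2↦1}  →  V:2 E:0  edges: ∅
normal form: no rule applies after step 2
NF nodes: {0:B, 1:C}

Answer: 2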